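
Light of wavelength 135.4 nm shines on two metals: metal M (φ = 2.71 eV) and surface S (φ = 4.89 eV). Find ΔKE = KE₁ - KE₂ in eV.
2.1800 eV

Using KE_max = hc/λ - φ for each metal:

Photon energy: E = hc/λ = 9.1569 eV

For metal M (φ₁ = 2.71 eV):
KE₁ = E - φ₁ = 9.1569 - 2.71 = 6.4469 eV

For surface S (φ₂ = 4.89 eV):
KE₂ = E - φ₂ = 9.1569 - 4.89 = 4.2669 eV

Difference:
ΔKE = KE₁ - KE₂ = 6.4469 - 4.2669 = 2.1800 eV

Note: The difference equals the difference in work functions: 4.89 - 2.71 = 2.18 eV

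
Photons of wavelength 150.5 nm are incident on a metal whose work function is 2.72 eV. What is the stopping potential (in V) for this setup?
5.5182 V

The stopping potential V_s satisfies: eV_s = KE_max

First, find KE_max using Einstein's equation:
E_photon = hc/λ = 8.2382 eV
KE_max = E_photon - φ = 8.2382 - 2.72 = 5.5182 eV

Since eV_s = KE_max:
V_s = KE_max/e = 5.5182 V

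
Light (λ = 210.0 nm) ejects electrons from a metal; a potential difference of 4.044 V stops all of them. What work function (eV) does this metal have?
1.86 eV

The stopping potential gives the maximum kinetic energy: KE_max = eV_s = 4.044 eV

From Einstein's photoelectric equation: KE_max = hc/λ - φ
Rearranging: φ = hc/λ - KE_max

Calculate photon energy:
E_photon = hc/λ = (6.626×10⁻³⁴ J·s)(3×10⁸ m/s) / (210.0×10⁻⁹ m) = 5.9040 eV

Therefore:
φ = 5.9040 - 4.044 = 1.86 eV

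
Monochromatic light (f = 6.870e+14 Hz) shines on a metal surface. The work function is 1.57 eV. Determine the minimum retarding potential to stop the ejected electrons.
1.2712 V

The stopping potential V_s satisfies: eV_s = KE_max

First, find KE_max using Einstein's equation:
E_photon = hf = (6.626×10⁻³⁴ J·s)(6.870e+14 Hz) = 2.8412 eV
KE_max = E_photon - φ = 2.8412 - 1.57 = 1.2712 eV

Since eV_s = KE_max:
V_s = KE_max/e = 1.2712 V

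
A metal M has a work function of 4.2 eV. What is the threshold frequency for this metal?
1.0156e+15 Hz

The threshold frequency is when the photon energy equals the work function:
hf₀ = φ

Solving for f₀:
f₀ = φ/h = (4.2 eV × 1.602×10⁻¹⁹ J/eV) / (6.626×10⁻³⁴ J·s)
f₀ = 1.0156e+15 Hz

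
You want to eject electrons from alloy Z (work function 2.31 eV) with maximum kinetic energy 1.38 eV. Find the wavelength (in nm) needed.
336.00 nm

From Einstein's equation: KE_max = hc/λ - φ

Rearranging for λ:
hc/λ = KE_max + φ
λ = hc/(KE_max + φ)

Required photon energy:
E_photon = KE_max + φ = 1.38 + 2.31 = 3.69 eV

Required wavelength:
λ = hc/E_photon = (6.626×10⁻³⁴)(3×10⁸) / (3.69 × 1.602×10⁻¹⁹)
λ = 336.00 nm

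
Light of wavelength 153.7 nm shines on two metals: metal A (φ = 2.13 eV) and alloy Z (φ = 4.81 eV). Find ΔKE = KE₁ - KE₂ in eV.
2.6800 eV

Using KE_max = hc/λ - φ for each metal:

Photon energy: E = hc/λ = 8.0666 eV

For metal A (φ₁ = 2.13 eV):
KE₁ = E - φ₁ = 8.0666 - 2.13 = 5.9366 eV

For alloy Z (φ₂ = 4.81 eV):
KE₂ = E - φ₂ = 8.0666 - 4.81 = 3.2566 eV

Difference:
ΔKE = KE₁ - KE₂ = 5.9366 - 3.2566 = 2.6800 eV

Note: The difference equals the difference in work functions: 4.81 - 2.13 = 2.68 eV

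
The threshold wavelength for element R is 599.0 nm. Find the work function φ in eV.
2.07 eV

At the threshold wavelength, photon energy equals work function:
φ = hc/λ₀

Calculating:
φ = (6.626×10⁻³⁴ J·s)(3×10⁸ m/s) / (599.0×10⁻⁹ m)
φ = 2.07 eV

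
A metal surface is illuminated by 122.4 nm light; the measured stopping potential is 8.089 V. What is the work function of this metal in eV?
2.04 eV

The stopping potential gives the maximum kinetic energy: KE_max = eV_s = 8.089 eV

From Einstein's photoelectric equation: KE_max = hc/λ - φ
Rearranging: φ = hc/λ - KE_max

Calculate photon energy:
E_photon = hc/λ = (6.626×10⁻³⁴ J·s)(3×10⁸ m/s) / (122.4×10⁻⁹ m) = 10.1294 eV

Therefore:
φ = 10.1294 - 8.089 = 2.04 eV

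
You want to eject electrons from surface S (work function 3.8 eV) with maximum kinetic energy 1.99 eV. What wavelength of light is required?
214.14 nm

From Einstein's equation: KE_max = hc/λ - φ

Rearranging for λ:
hc/λ = KE_max + φ
λ = hc/(KE_max + φ)

Required photon energy:
E_photon = KE_max + φ = 1.99 + 3.8 = 5.79 eV

Required wavelength:
λ = hc/E_photon = (6.626×10⁻³⁴)(3×10⁸) / (5.79 × 1.602×10⁻¹⁹)
λ = 214.14 nm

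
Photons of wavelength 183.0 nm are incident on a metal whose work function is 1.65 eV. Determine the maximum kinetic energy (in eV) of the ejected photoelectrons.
5.1251 eV

Using Einstein's photoelectric equation: KE_max = hf - φ = hc/λ - φ

First, calculate the photon energy:
E_photon = hc/λ = (6.626×10⁻³⁴ J·s)(3×10⁸ m/s) / (183.0×10⁻⁹ m)
E_photon = 6.7751 eV

Then, the maximum kinetic energy:
KE_max = E_photon - φ = 6.7751 eV - 1.65 eV = 5.1251 eV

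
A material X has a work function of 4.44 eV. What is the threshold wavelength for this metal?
279.24 nm

The threshold wavelength is when the photon energy equals the work function:
hc/λ₀ = φ

Solving for λ₀:
λ₀ = hc/φ = (6.626×10⁻³⁴ J·s)(3×10⁸ m/s) / (4.44 eV × 1.602×10⁻¹⁹ J/eV)
λ₀ = 279.24 nm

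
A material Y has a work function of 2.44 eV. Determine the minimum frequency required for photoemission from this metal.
5.8999e+14 Hz

The threshold frequency is when the photon energy equals the work function:
hf₀ = φ

Solving for f₀:
f₀ = φ/h = (2.44 eV × 1.602×10⁻¹⁹ J/eV) / (6.626×10⁻³⁴ J·s)
f₀ = 5.8999e+14 Hz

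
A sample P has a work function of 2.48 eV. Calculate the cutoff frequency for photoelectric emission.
5.9966e+14 Hz

The threshold frequency is when the photon energy equals the work function:
hf₀ = φ

Solving for f₀:
f₀ = φ/h = (2.48 eV × 1.602×10⁻¹⁹ J/eV) / (6.626×10⁻³⁴ J·s)
f₀ = 5.9966e+14 Hz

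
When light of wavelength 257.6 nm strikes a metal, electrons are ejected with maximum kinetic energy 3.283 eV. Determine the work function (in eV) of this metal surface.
1.53 eV

From Einstein's photoelectric equation: KE_max = hf - φ = hc/λ - φ

Rearranging for φ:
φ = hc/λ - KE_max

Calculate photon energy:
E_photon = hc/λ = 4.8131 eV

Therefore:
φ = 4.8131 - 3.283 = 1.53 eV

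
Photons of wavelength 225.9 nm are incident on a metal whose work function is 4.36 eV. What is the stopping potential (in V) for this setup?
1.1285 V

The stopping potential V_s satisfies: eV_s = KE_max

First, find KE_max using Einstein's equation:
E_photon = hc/λ = 5.4885 eV
KE_max = E_photon - φ = 5.4885 - 4.36 = 1.1285 eV

Since eV_s = KE_max:
V_s = KE_max/e = 1.1285 V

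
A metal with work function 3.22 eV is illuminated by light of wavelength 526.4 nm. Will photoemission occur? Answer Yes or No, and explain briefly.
No

For photoemission, the photon energy must exceed the work function.

Photon energy: E = hc/λ = 2.3553 eV
Work function: φ = 3.22 eV

Since E_photon (2.3553 eV) < φ (3.22 eV), photoemission will NOT occur.
The threshold wavelength is λ₀ = hc/φ = 385.0 nm.
Since 526.4 nm > 385.0 nm, the photons lack sufficient energy.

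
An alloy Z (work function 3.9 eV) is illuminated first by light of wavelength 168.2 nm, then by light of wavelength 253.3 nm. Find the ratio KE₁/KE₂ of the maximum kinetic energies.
3.4895

Using Einstein's equation: KE_max = hc/λ - φ

For λ₁ = 168.2 nm:
E₁ = hc/λ₁ = 7.3712 eV
KE₁ = E₁ - φ = 7.3712 - 3.9 = 3.4712 eV

For λ₂ = 253.3 nm:
E₂ = hc/λ₂ = 4.8948 eV
KE₂ = E₂ - φ = 4.8948 - 3.9 = 0.9948 eV

Ratio: KE₁/KE₂ = 3.4712/0.9948 = 3.4895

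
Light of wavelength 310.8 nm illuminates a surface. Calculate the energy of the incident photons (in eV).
3.9892 eV

Using E = hf = hc/λ:

E = hc/λ = (6.626×10⁻³⁴ J·s)(3×10⁸ m/s) / (310.8×10⁻⁹ m)
E = 3.9892 eV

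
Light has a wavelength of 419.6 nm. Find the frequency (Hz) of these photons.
7.1447e+14 Hz

Using the wave equation: c = fλ

Solving for frequency:
f = c/λ = (3×10⁸ m/s) / (419.6×10⁻⁹ m)
f = 7.1447e+14 Hz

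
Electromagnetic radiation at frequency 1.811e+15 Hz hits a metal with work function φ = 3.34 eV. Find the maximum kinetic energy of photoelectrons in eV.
4.1497 eV

Using Einstein's photoelectric equation: KE_max = hf - φ

First, calculate the photon energy:
E_photon = hf = (6.626×10⁻³⁴ J·s)(1.811e+15 Hz)
E_photon = 7.4897 eV

Then, the maximum kinetic energy:
KE_max = E_photon - φ = 7.4897 eV - 3.34 eV = 4.1497 eV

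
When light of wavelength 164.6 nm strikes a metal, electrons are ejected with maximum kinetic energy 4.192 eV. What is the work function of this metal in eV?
3.34 eV

From Einstein's photoelectric equation: KE_max = hf - φ = hc/λ - φ

Rearranging for φ:
φ = hc/λ - KE_max

Calculate photon energy:
E_photon = hc/λ = 7.5325 eV

Therefore:
φ = 7.5325 - 4.192 = 3.34 eV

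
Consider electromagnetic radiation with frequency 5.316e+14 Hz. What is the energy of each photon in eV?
2.1985 eV

Using E = hf:

E = hf = (6.626×10⁻³⁴ J·s)(5.316e+14 Hz)
E = 2.1985 eV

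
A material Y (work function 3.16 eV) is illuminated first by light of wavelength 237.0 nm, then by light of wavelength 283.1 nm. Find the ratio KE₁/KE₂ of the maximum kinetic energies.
1.6985

Using Einstein's equation: KE_max = hc/λ - φ

For λ₁ = 237.0 nm:
E₁ = hc/λ₁ = 5.2314 eV
KE₁ = E₁ - φ = 5.2314 - 3.16 = 2.0714 eV

For λ₂ = 283.1 nm:
E₂ = hc/λ₂ = 4.3795 eV
KE₂ = E₂ - φ = 4.3795 - 3.16 = 1.2195 eV

Ratio: KE₁/KE₂ = 2.0714/1.2195 = 1.6985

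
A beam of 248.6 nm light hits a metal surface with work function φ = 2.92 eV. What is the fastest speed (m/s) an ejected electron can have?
8.5276e+05 m/s

First, find the maximum kinetic energy:
E_photon = hc/λ = 4.9873 eV
KE_max = E_photon - φ = 4.9873 - 2.92 = 2.0673 eV

Convert to Joules: KE_max = 2.0673 × 1.602×10⁻¹⁹ J = 3.3122e-19 J

Then use KE = ½mv² to find velocity:
v = √(2·KE/m) = √(2 × 3.3122e-19 J / 9.109e-31 kg)
v = 8.5276e+05 m/s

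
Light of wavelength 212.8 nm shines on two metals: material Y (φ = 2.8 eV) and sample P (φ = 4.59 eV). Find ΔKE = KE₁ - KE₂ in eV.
1.7900 eV

Using KE_max = hc/λ - φ for each metal:

Photon energy: E = hc/λ = 5.8263 eV

For material Y (φ₁ = 2.8 eV):
KE₁ = E - φ₁ = 5.8263 - 2.8 = 3.0263 eV

For sample P (φ₂ = 4.59 eV):
KE₂ = E - φ₂ = 5.8263 - 4.59 = 1.2363 eV

Difference:
ΔKE = KE₁ - KE₂ = 3.0263 - 1.2363 = 1.7900 eV

Note: The difference equals the difference in work functions: 4.59 - 2.8 = 1.79 eV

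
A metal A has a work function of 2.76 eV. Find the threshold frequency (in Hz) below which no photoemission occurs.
6.6737e+14 Hz

The threshold frequency is when the photon energy equals the work function:
hf₀ = φ

Solving for f₀:
f₀ = φ/h = (2.76 eV × 1.602×10⁻¹⁹ J/eV) / (6.626×10⁻³⁴ J·s)
f₀ = 6.6737e+14 Hz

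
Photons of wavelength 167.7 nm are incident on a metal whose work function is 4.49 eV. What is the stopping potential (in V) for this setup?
2.9032 V

The stopping potential V_s satisfies: eV_s = KE_max

First, find KE_max using Einstein's equation:
E_photon = hc/λ = 7.3932 eV
KE_max = E_photon - φ = 7.3932 - 4.49 = 2.9032 eV

Since eV_s = KE_max:
V_s = KE_max/e = 2.9032 V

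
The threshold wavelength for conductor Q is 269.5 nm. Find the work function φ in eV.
4.60 eV

At the threshold wavelength, photon energy equals work function:
φ = hc/λ₀

Calculating:
φ = (6.626×10⁻³⁴ J·s)(3×10⁸ m/s) / (269.5×10⁻⁹ m)
φ = 4.60 eV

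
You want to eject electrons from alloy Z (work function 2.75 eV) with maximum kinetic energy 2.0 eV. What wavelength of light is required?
261.02 nm

From Einstein's equation: KE_max = hc/λ - φ

Rearranging for λ:
hc/λ = KE_max + φ
λ = hc/(KE_max + φ)

Required photon energy:
E_photon = KE_max + φ = 2.0 + 2.75 = 4.75 eV

Required wavelength:
λ = hc/E_photon = (6.626×10⁻³⁴)(3×10⁸) / (4.75 × 1.602×10⁻¹⁹)
λ = 261.02 nm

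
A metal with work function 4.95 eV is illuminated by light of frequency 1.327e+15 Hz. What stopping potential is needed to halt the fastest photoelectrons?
0.5380 V

The stopping potential V_s satisfies: eV_s = KE_max

First, find KE_max using Einstein's equation:
E_photon = hf = (6.626×10⁻³⁴ J·s)(1.327e+15 Hz) = 5.4880 eV
KE_max = E_photon - φ = 5.4880 - 4.95 = 0.5380 eV

Since eV_s = KE_max:
V_s = KE_max/e = 0.5380 V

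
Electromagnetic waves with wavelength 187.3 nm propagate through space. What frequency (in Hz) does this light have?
1.6006e+15 Hz

Using the wave equation: c = fλ

Solving for frequency:
f = c/λ = (3×10⁸ m/s) / (187.3×10⁻⁹ m)
f = 1.6006e+15 Hz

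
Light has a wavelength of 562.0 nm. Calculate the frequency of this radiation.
5.3344e+14 Hz

Using the wave equation: c = fλ

Solving for frequency:
f = c/λ = (3×10⁸ m/s) / (562.0×10⁻⁹ m)
f = 5.3344e+14 Hz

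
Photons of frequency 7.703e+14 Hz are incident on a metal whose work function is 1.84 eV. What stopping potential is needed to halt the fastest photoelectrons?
1.3457 V

The stopping potential V_s satisfies: eV_s = KE_max

First, find KE_max using Einstein's equation:
E_photon = hf = (6.626×10⁻³⁴ J·s)(7.703e+14 Hz) = 3.1857 eV
KE_max = E_photon - φ = 3.1857 - 1.84 = 1.3457 eV

Since eV_s = KE_max:
V_s = KE_max/e = 1.3457 V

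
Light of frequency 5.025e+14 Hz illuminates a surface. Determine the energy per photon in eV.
2.0782 eV

Using E = hf:

E = hf = (6.626×10⁻³⁴ J·s)(5.025e+14 Hz)
E = 2.0782 eV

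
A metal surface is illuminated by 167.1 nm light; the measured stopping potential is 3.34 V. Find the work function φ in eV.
4.08 eV

The stopping potential gives the maximum kinetic energy: KE_max = eV_s = 3.34 eV

From Einstein's photoelectric equation: KE_max = hc/λ - φ
Rearranging: φ = hc/λ - KE_max

Calculate photon energy:
E_photon = hc/λ = (6.626×10⁻³⁴ J·s)(3×10⁸ m/s) / (167.1×10⁻⁹ m) = 7.4198 eV

Therefore:
φ = 7.4198 - 3.34 = 4.08 eV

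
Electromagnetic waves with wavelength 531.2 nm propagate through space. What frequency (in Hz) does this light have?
5.6437e+14 Hz

Using the wave equation: c = fλ

Solving for frequency:
f = c/λ = (3×10⁸ m/s) / (531.2×10⁻⁹ m)
f = 5.6437e+14 Hz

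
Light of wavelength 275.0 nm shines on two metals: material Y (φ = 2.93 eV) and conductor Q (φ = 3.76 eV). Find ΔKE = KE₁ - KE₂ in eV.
0.8300 eV

Using KE_max = hc/λ - φ for each metal:

Photon energy: E = hc/λ = 4.5085 eV

For material Y (φ₁ = 2.93 eV):
KE₁ = E - φ₁ = 4.5085 - 2.93 = 1.5785 eV

For conductor Q (φ₂ = 3.76 eV):
KE₂ = E - φ₂ = 4.5085 - 3.76 = 0.7485 eV

Difference:
ΔKE = KE₁ - KE₂ = 1.5785 - 0.7485 = 0.8300 eV

Note: The difference equals the difference in work functions: 3.76 - 2.93 = 0.83 eV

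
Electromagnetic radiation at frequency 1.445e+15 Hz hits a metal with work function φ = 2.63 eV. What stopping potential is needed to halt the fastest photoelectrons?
3.3460 V

The stopping potential V_s satisfies: eV_s = KE_max

First, find KE_max using Einstein's equation:
E_photon = hf = (6.626×10⁻³⁴ J·s)(1.445e+15 Hz) = 5.9760 eV
KE_max = E_photon - φ = 5.9760 - 2.63 = 3.3460 eV

Since eV_s = KE_max:
V_s = KE_max/e = 3.3460 V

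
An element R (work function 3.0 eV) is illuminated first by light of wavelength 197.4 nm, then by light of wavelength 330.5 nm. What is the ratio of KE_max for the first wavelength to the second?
4.3663

Using Einstein's equation: KE_max = hc/λ - φ

For λ₁ = 197.4 nm:
E₁ = hc/λ₁ = 6.2809 eV
KE₁ = E₁ - φ = 6.2809 - 3.0 = 3.2809 eV

For λ₂ = 330.5 nm:
E₂ = hc/λ₂ = 3.7514 eV
KE₂ = E₂ - φ = 3.7514 - 3.0 = 0.7514 eV

Ratio: KE₁/KE₂ = 3.2809/0.7514 = 4.3663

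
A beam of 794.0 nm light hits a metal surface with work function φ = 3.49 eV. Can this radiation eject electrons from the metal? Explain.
No

For photoemission, the photon energy must exceed the work function.

Photon energy: E = hc/λ = 1.5615 eV
Work function: φ = 3.49 eV

Since E_photon (1.5615 eV) < φ (3.49 eV), photoemission will NOT occur.
The threshold wavelength is λ₀ = hc/φ = 355.3 nm.
Since 794.0 nm > 355.3 nm, the photons lack sufficient energy.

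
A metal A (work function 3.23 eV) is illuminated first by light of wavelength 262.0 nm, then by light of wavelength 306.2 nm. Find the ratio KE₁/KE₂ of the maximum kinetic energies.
1.8339

Using Einstein's equation: KE_max = hc/λ - φ

For λ₁ = 262.0 nm:
E₁ = hc/λ₁ = 4.7322 eV
KE₁ = E₁ - φ = 4.7322 - 3.23 = 1.5022 eV

For λ₂ = 306.2 nm:
E₂ = hc/λ₂ = 4.0491 eV
KE₂ = E₂ - φ = 4.0491 - 3.23 = 0.8191 eV

Ratio: KE₁/KE₂ = 1.5022/0.8191 = 1.8339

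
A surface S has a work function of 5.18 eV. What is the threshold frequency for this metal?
1.2525e+15 Hz

The threshold frequency is when the photon energy equals the work function:
hf₀ = φ

Solving for f₀:
f₀ = φ/h = (5.18 eV × 1.602×10⁻¹⁹ J/eV) / (6.626×10⁻³⁴ J·s)
f₀ = 1.2525e+15 Hz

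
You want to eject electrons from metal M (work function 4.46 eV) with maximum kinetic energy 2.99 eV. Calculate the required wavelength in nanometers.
166.42 nm

From Einstein's equation: KE_max = hc/λ - φ

Rearranging for λ:
hc/λ = KE_max + φ
λ = hc/(KE_max + φ)

Required photon energy:
E_photon = KE_max + φ = 2.99 + 4.46 = 7.45 eV

Required wavelength:
λ = hc/E_photon = (6.626×10⁻³⁴)(3×10⁸) / (7.45 × 1.602×10⁻¹⁹)
λ = 166.42 nm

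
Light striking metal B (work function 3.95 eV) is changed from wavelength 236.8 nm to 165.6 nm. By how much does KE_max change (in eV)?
2.2511 eV

Using Einstein's equation: KE_max = hc/λ - φ

For λ₁ = 236.8 nm:
KE₁ = hc/λ₁ - φ = 5.2358 - 3.95 = 1.2858 eV

For λ₂ = 165.6 nm:
KE₂ = hc/λ₂ - φ = 7.4870 - 3.95 = 3.5370 eV

Change in KE:
ΔKE = KE₂ - KE₁ = 3.5370 - 1.2858 = 2.2511 eV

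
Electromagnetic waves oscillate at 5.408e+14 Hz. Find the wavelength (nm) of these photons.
554.35 nm

Using the wave equation: c = fλ

Solving for wavelength:
λ = c/f = (3×10⁸ m/s) / (5.408e+14 Hz)
λ = 554.35 nm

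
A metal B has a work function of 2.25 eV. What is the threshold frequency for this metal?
5.4405e+14 Hz

The threshold frequency is when the photon energy equals the work function:
hf₀ = φ

Solving for f₀:
f₀ = φ/h = (2.25 eV × 1.602×10⁻¹⁹ J/eV) / (6.626×10⁻³⁴ J·s)
f₀ = 5.4405e+14 Hz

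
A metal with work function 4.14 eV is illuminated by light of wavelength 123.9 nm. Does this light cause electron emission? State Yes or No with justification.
Yes

For photoemission, the photon energy must exceed the work function.

Photon energy: E = hc/λ = 10.0068 eV
Work function: φ = 4.14 eV

Since E_photon (10.0068 eV) > φ (4.14 eV), photoemission WILL occur.
The threshold wavelength is λ₀ = hc/φ = 299.5 nm.
Since 123.9 nm < 299.5 nm, the light has sufficient energy.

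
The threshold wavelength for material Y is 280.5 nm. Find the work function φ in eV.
4.42 eV

At the threshold wavelength, photon energy equals work function:
φ = hc/λ₀

Calculating:
φ = (6.626×10⁻³⁴ J·s)(3×10⁸ m/s) / (280.5×10⁻⁹ m)
φ = 4.42 eV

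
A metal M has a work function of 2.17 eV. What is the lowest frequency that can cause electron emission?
5.2470e+14 Hz

The threshold frequency is when the photon energy equals the work function:
hf₀ = φ

Solving for f₀:
f₀ = φ/h = (2.17 eV × 1.602×10⁻¹⁹ J/eV) / (6.626×10⁻³⁴ J·s)
f₀ = 5.2470e+14 Hz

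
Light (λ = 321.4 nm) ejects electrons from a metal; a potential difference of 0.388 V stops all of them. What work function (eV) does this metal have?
3.47 eV

The stopping potential gives the maximum kinetic energy: KE_max = eV_s = 0.388 eV

From Einstein's photoelectric equation: KE_max = hc/λ - φ
Rearranging: φ = hc/λ - KE_max

Calculate photon energy:
E_photon = hc/λ = (6.626×10⁻³⁴ J·s)(3×10⁸ m/s) / (321.4×10⁻⁹ m) = 3.8576 eV

Therefore:
φ = 3.8576 - 0.388 = 3.47 eV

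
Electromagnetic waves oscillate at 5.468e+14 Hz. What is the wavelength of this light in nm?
548.27 nm

Using the wave equation: c = fλ

Solving for wavelength:
λ = c/f = (3×10⁸ m/s) / (5.468e+14 Hz)
λ = 548.27 nm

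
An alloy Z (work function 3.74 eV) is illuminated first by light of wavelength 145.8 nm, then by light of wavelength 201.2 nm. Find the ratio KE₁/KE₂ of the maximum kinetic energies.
1.9667

Using Einstein's equation: KE_max = hc/λ - φ

For λ₁ = 145.8 nm:
E₁ = hc/λ₁ = 8.5037 eV
KE₁ = E₁ - φ = 8.5037 - 3.74 = 4.7637 eV

For λ₂ = 201.2 nm:
E₂ = hc/λ₂ = 6.1622 eV
KE₂ = E₂ - φ = 6.1622 - 3.74 = 2.4222 eV

Ratio: KE₁/KE₂ = 4.7637/2.4222 = 1.9667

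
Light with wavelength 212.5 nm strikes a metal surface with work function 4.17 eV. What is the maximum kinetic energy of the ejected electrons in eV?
1.6646 eV

Using Einstein's photoelectric equation: KE_max = hf - φ = hc/λ - φ

First, calculate the photon energy:
E_photon = hc/λ = (6.626×10⁻³⁴ J·s)(3×10⁸ m/s) / (212.5×10⁻⁹ m)
E_photon = 5.8346 eV

Then, the maximum kinetic energy:
KE_max = E_photon - φ = 5.8346 eV - 4.17 eV = 1.6646 eV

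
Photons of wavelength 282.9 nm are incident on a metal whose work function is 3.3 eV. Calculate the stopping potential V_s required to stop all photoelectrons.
1.0826 V

The stopping potential V_s satisfies: eV_s = KE_max

First, find KE_max using Einstein's equation:
E_photon = hc/λ = 4.3826 eV
KE_max = E_photon - φ = 4.3826 - 3.3 = 1.0826 eV

Since eV_s = KE_max:
V_s = KE_max/e = 1.0826 V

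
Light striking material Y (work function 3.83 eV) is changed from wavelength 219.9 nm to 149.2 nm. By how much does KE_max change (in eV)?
2.6717 eV

Using Einstein's equation: KE_max = hc/λ - φ

For λ₁ = 219.9 nm:
KE₁ = hc/λ₁ - φ = 5.6382 - 3.83 = 1.8082 eV

For λ₂ = 149.2 nm:
KE₂ = hc/λ₂ - φ = 8.3099 - 3.83 = 4.4799 eV

Change in KE:
ΔKE = KE₂ - KE₁ = 4.4799 - 1.8082 = 2.6717 eV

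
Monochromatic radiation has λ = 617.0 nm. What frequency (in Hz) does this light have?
4.8589e+14 Hz

Using the wave equation: c = fλ

Solving for frequency:
f = c/λ = (3×10⁸ m/s) / (617.0×10⁻⁹ m)
f = 4.8589e+14 Hz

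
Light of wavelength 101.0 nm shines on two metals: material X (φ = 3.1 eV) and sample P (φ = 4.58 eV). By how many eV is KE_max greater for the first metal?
1.4800 eV

Using KE_max = hc/λ - φ for each metal:

Photon energy: E = hc/λ = 12.2757 eV

For material X (φ₁ = 3.1 eV):
KE₁ = E - φ₁ = 12.2757 - 3.1 = 9.1757 eV

For sample P (φ₂ = 4.58 eV):
KE₂ = E - φ₂ = 12.2757 - 4.58 = 7.6957 eV

Difference:
ΔKE = KE₁ - KE₂ = 9.1757 - 7.6957 = 1.4800 eV

Note: The difference equals the difference in work functions: 4.58 - 3.1 = 1.48 eV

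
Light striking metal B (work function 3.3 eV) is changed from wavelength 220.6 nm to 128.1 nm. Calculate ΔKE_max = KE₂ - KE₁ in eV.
4.0584 eV

Using Einstein's equation: KE_max = hc/λ - φ

For λ₁ = 220.6 nm:
KE₁ = hc/λ₁ - φ = 5.6203 - 3.3 = 2.3203 eV

For λ₂ = 128.1 nm:
KE₂ = hc/λ₂ - φ = 9.6787 - 3.3 = 6.3787 eV

Change in KE:
ΔKE = KE₂ - KE₁ = 6.3787 - 2.3203 = 4.0584 eV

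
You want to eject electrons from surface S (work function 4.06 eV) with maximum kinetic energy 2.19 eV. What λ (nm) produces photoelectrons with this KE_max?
198.37 nm

From Einstein's equation: KE_max = hc/λ - φ

Rearranging for λ:
hc/λ = KE_max + φ
λ = hc/(KE_max + φ)

Required photon energy:
E_photon = KE_max + φ = 2.19 + 4.06 = 6.25 eV

Required wavelength:
λ = hc/E_photon = (6.626×10⁻³⁴)(3×10⁸) / (6.25 × 1.602×10⁻¹⁹)
λ = 198.37 nm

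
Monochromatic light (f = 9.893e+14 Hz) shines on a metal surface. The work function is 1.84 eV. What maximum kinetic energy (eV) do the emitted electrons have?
2.2514 eV

Using Einstein's photoelectric equation: KE_max = hf - φ

First, calculate the photon energy:
E_photon = hf = (6.626×10⁻³⁴ J·s)(9.893e+14 Hz)
E_photon = 4.0914 eV

Then, the maximum kinetic energy:
KE_max = E_photon - φ = 4.0914 eV - 1.84 eV = 2.2514 eV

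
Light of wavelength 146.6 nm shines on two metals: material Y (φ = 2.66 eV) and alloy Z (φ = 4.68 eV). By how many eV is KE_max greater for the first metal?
2.0200 eV

Using KE_max = hc/λ - φ for each metal:

Photon energy: E = hc/λ = 8.4573 eV

For material Y (φ₁ = 2.66 eV):
KE₁ = E - φ₁ = 8.4573 - 2.66 = 5.7973 eV

For alloy Z (φ₂ = 4.68 eV):
KE₂ = E - φ₂ = 8.4573 - 4.68 = 3.7773 eV

Difference:
ΔKE = KE₁ - KE₂ = 5.7973 - 3.7773 = 2.0200 eV

Note: The difference equals the difference in work functions: 4.68 - 2.66 = 2.02 eV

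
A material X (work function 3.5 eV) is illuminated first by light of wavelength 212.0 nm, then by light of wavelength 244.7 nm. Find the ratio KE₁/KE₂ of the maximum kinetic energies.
1.4988

Using Einstein's equation: KE_max = hc/λ - φ

For λ₁ = 212.0 nm:
E₁ = hc/λ₁ = 5.8483 eV
KE₁ = E₁ - φ = 5.8483 - 3.5 = 2.3483 eV

For λ₂ = 244.7 nm:
E₂ = hc/λ₂ = 5.0668 eV
KE₂ = E₂ - φ = 5.0668 - 3.5 = 1.5668 eV

Ratio: KE₁/KE₂ = 2.3483/1.5668 = 1.4988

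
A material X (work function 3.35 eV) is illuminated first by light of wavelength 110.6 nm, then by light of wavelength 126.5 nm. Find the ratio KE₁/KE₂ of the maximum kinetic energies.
1.2184

Using Einstein's equation: KE_max = hc/λ - φ

For λ₁ = 110.6 nm:
E₁ = hc/λ₁ = 11.2101 eV
KE₁ = E₁ - φ = 11.2101 - 3.35 = 7.8601 eV

For λ₂ = 126.5 nm:
E₂ = hc/λ₂ = 9.8011 eV
KE₂ = E₂ - φ = 9.8011 - 3.35 = 6.4511 eV

Ratio: KE₁/KE₂ = 7.8601/6.4511 = 1.2184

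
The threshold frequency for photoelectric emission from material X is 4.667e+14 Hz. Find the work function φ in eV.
1.93 eV

At the threshold frequency, photon energy equals work function:
φ = hf₀

Calculating:
φ = (6.626×10⁻³⁴ J·s)(4.667e+14 Hz)
φ = 1.93 eV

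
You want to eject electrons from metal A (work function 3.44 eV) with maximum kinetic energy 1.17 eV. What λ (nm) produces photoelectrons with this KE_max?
268.95 nm

From Einstein's equation: KE_max = hc/λ - φ

Rearranging for λ:
hc/λ = KE_max + φ
λ = hc/(KE_max + φ)

Required photon energy:
E_photon = KE_max + φ = 1.17 + 3.44 = 4.61 eV

Required wavelength:
λ = hc/E_photon = (6.626×10⁻³⁴)(3×10⁸) / (4.61 × 1.602×10⁻¹⁹)
λ = 268.95 nm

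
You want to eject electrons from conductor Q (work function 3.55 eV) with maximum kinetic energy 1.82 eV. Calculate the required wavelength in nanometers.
230.88 nm

From Einstein's equation: KE_max = hc/λ - φ

Rearranging for λ:
hc/λ = KE_max + φ
λ = hc/(KE_max + φ)

Required photon energy:
E_photon = KE_max + φ = 1.82 + 3.55 = 5.37 eV

Required wavelength:
λ = hc/E_photon = (6.626×10⁻³⁴)(3×10⁸) / (5.37 × 1.602×10⁻¹⁹)
λ = 230.88 nm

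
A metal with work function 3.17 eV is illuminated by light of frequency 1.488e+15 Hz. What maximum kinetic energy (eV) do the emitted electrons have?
2.9839 eV

Using Einstein's photoelectric equation: KE_max = hf - φ

First, calculate the photon energy:
E_photon = hf = (6.626×10⁻³⁴ J·s)(1.488e+15 Hz)
E_photon = 6.1539 eV

Then, the maximum kinetic energy:
KE_max = E_photon - φ = 6.1539 eV - 3.17 eV = 2.9839 eV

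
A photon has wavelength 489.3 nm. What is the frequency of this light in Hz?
6.1270e+14 Hz

Using the wave equation: c = fλ

Solving for frequency:
f = c/λ = (3×10⁸ m/s) / (489.3×10⁻⁹ m)
f = 6.1270e+14 Hz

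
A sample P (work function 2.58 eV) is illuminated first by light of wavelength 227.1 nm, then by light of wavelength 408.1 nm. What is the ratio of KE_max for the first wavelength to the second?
6.2859

Using Einstein's equation: KE_max = hc/λ - φ

For λ₁ = 227.1 nm:
E₁ = hc/λ₁ = 5.4595 eV
KE₁ = E₁ - φ = 5.4595 - 2.58 = 2.8795 eV

For λ₂ = 408.1 nm:
E₂ = hc/λ₂ = 3.0381 eV
KE₂ = E₂ - φ = 3.0381 - 2.58 = 0.4581 eV

Ratio: KE₁/KE₂ = 2.8795/0.4581 = 6.2859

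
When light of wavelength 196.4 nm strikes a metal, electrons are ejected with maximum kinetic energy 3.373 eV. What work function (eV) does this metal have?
2.94 eV

From Einstein's photoelectric equation: KE_max = hf - φ = hc/λ - φ

Rearranging for φ:
φ = hc/λ - KE_max

Calculate photon energy:
E_photon = hc/λ = 6.3128 eV

Therefore:
φ = 6.3128 - 3.373 = 2.94 eV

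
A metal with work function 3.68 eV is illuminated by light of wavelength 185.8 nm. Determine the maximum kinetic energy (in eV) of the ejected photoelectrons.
2.9930 eV

Using Einstein's photoelectric equation: KE_max = hf - φ = hc/λ - φ

First, calculate the photon energy:
E_photon = hc/λ = (6.626×10⁻³⁴ J·s)(3×10⁸ m/s) / (185.8×10⁻⁹ m)
E_photon = 6.6730 eV

Then, the maximum kinetic energy:
KE_max = E_photon - φ = 6.6730 eV - 3.68 eV = 2.9930 eV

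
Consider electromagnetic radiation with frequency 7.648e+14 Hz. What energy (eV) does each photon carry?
3.1630 eV

Using E = hf:

E = hf = (6.626×10⁻³⁴ J·s)(7.648e+14 Hz)
E = 3.1630 eV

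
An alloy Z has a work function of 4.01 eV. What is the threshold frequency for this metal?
9.6961e+14 Hz

The threshold frequency is when the photon energy equals the work function:
hf₀ = φ

Solving for f₀:
f₀ = φ/h = (4.01 eV × 1.602×10⁻¹⁹ J/eV) / (6.626×10⁻³⁴ J·s)
f₀ = 9.6961e+14 Hz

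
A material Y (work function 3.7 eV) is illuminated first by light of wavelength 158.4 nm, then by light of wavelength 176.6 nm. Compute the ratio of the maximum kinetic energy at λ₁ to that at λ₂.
1.2429

Using Einstein's equation: KE_max = hc/λ - φ

For λ₁ = 158.4 nm:
E₁ = hc/λ₁ = 7.8273 eV
KE₁ = E₁ - φ = 7.8273 - 3.7 = 4.1273 eV

For λ₂ = 176.6 nm:
E₂ = hc/λ₂ = 7.0206 eV
KE₂ = E₂ - φ = 7.0206 - 3.7 = 3.3206 eV

Ratio: KE₁/KE₂ = 4.1273/3.3206 = 1.2429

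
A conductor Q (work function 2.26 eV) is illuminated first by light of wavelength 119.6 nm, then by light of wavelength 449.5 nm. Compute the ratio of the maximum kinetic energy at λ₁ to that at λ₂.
16.2695

Using Einstein's equation: KE_max = hc/λ - φ

For λ₁ = 119.6 nm:
E₁ = hc/λ₁ = 10.3666 eV
KE₁ = E₁ - φ = 10.3666 - 2.26 = 8.1066 eV

For λ₂ = 449.5 nm:
E₂ = hc/λ₂ = 2.7583 eV
KE₂ = E₂ - φ = 2.7583 - 2.26 = 0.4983 eV

Ratio: KE₁/KE₂ = 8.1066/0.4983 = 16.2695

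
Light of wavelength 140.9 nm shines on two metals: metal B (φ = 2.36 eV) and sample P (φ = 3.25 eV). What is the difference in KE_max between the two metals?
0.8900 eV

Using KE_max = hc/λ - φ for each metal:

Photon energy: E = hc/λ = 8.7994 eV

For metal B (φ₁ = 2.36 eV):
KE₁ = E - φ₁ = 8.7994 - 2.36 = 6.4394 eV

For sample P (φ₂ = 3.25 eV):
KE₂ = E - φ₂ = 8.7994 - 3.25 = 5.5494 eV

Difference:
ΔKE = KE₁ - KE₂ = 6.4394 - 5.5494 = 0.8900 eV

Note: The difference equals the difference in work functions: 3.25 - 2.36 = 0.89 eV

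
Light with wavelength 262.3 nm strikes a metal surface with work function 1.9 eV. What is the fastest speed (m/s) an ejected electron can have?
9.9718e+05 m/s

First, find the maximum kinetic energy:
E_photon = hc/λ = 4.7268 eV
KE_max = E_photon - φ = 4.7268 - 1.9 = 2.8268 eV

Convert to Joules: KE_max = 2.8268 × 1.602×10⁻¹⁹ J = 4.5290e-19 J

Then use KE = ½mv² to find velocity:
v = √(2·KE/m) = √(2 × 4.5290e-19 J / 9.109e-31 kg)
v = 9.9718e+05 m/s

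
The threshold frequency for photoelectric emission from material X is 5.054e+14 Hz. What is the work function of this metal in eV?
2.09 eV

At the threshold frequency, photon energy equals work function:
φ = hf₀

Calculating:
φ = (6.626×10⁻³⁴ J·s)(5.054e+14 Hz)
φ = 2.09 eV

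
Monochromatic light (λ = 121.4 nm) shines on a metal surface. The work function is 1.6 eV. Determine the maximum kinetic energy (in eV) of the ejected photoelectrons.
8.6129 eV

Using Einstein's photoelectric equation: KE_max = hf - φ = hc/λ - φ

First, calculate the photon energy:
E_photon = hc/λ = (6.626×10⁻³⁴ J·s)(3×10⁸ m/s) / (121.4×10⁻⁹ m)
E_photon = 10.2129 eV

Then, the maximum kinetic energy:
KE_max = E_photon - φ = 10.2129 eV - 1.6 eV = 8.6129 eV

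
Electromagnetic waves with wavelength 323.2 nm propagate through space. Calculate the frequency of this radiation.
9.2758e+14 Hz

Using the wave equation: c = fλ

Solving for frequency:
f = c/λ = (3×10⁸ m/s) / (323.2×10⁻⁹ m)
f = 9.2758e+14 Hz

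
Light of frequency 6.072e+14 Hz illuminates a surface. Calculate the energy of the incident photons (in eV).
2.5112 eV

Using E = hf:

E = hf = (6.626×10⁻³⁴ J·s)(6.072e+14 Hz)
E = 2.5112 eV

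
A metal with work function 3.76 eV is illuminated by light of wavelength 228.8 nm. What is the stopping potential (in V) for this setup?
1.6589 V

The stopping potential V_s satisfies: eV_s = KE_max

First, find KE_max using Einstein's equation:
E_photon = hc/λ = 5.4189 eV
KE_max = E_photon - φ = 5.4189 - 3.76 = 1.6589 eV

Since eV_s = KE_max:
V_s = KE_max/e = 1.6589 V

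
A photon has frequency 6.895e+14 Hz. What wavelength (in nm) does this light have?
434.80 nm

Using the wave equation: c = fλ

Solving for wavelength:
λ = c/f = (3×10⁸ m/s) / (6.895e+14 Hz)
λ = 434.80 nm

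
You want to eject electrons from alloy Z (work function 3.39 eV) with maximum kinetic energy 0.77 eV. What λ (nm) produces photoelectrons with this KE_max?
298.04 nm

From Einstein's equation: KE_max = hc/λ - φ

Rearranging for λ:
hc/λ = KE_max + φ
λ = hc/(KE_max + φ)

Required photon energy:
E_photon = KE_max + φ = 0.77 + 3.39 = 4.16 eV

Required wavelength:
λ = hc/E_photon = (6.626×10⁻³⁴)(3×10⁸) / (4.16 × 1.602×10⁻¹⁹)
λ = 298.04 nm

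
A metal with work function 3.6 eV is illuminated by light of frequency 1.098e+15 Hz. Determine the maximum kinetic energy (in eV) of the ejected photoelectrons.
0.9410 eV

Using Einstein's photoelectric equation: KE_max = hf - φ

First, calculate the photon energy:
E_photon = hf = (6.626×10⁻³⁴ J·s)(1.098e+15 Hz)
E_photon = 4.5410 eV

Then, the maximum kinetic energy:
KE_max = E_photon - φ = 4.5410 eV - 3.6 eV = 0.9410 eV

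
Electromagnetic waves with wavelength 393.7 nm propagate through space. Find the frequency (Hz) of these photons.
7.6147e+14 Hz

Using the wave equation: c = fλ

Solving for frequency:
f = c/λ = (3×10⁸ m/s) / (393.7×10⁻⁹ m)
f = 7.6147e+14 Hz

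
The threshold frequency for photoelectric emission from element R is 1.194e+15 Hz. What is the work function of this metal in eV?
4.94 eV

At the threshold frequency, photon energy equals work function:
φ = hf₀

Calculating:
φ = (6.626×10⁻³⁴ J·s)(1.194e+15 Hz)
φ = 4.94 eV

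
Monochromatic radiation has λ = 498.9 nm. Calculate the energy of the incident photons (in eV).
2.4852 eV

Using E = hf = hc/λ:

E = hc/λ = (6.626×10⁻³⁴ J·s)(3×10⁸ m/s) / (498.9×10⁻⁹ m)
E = 2.4852 eV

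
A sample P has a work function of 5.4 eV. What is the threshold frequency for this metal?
1.3057e+15 Hz

The threshold frequency is when the photon energy equals the work function:
hf₀ = φ

Solving for f₀:
f₀ = φ/h = (5.4 eV × 1.602×10⁻¹⁹ J/eV) / (6.626×10⁻³⁴ J·s)
f₀ = 1.3057e+15 Hz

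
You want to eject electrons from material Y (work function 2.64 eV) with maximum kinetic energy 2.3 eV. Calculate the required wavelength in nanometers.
250.98 nm

From Einstein's equation: KE_max = hc/λ - φ

Rearranging for λ:
hc/λ = KE_max + φ
λ = hc/(KE_max + φ)

Required photon energy:
E_photon = KE_max + φ = 2.3 + 2.64 = 4.94 eV

Required wavelength:
λ = hc/E_photon = (6.626×10⁻³⁴)(3×10⁸) / (4.94 × 1.602×10⁻¹⁹)
λ = 250.98 nm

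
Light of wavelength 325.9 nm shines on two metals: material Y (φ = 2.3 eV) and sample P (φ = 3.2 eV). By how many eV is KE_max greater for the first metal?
0.9000 eV

Using KE_max = hc/λ - φ for each metal:

Photon energy: E = hc/λ = 3.8044 eV

For material Y (φ₁ = 2.3 eV):
KE₁ = E - φ₁ = 3.8044 - 2.3 = 1.5044 eV

For sample P (φ₂ = 3.2 eV):
KE₂ = E - φ₂ = 3.8044 - 3.2 = 0.6044 eV

Difference:
ΔKE = KE₁ - KE₂ = 1.5044 - 0.6044 = 0.9000 eV

Note: The difference equals the difference in work functions: 3.2 - 2.3 = 0.90 eV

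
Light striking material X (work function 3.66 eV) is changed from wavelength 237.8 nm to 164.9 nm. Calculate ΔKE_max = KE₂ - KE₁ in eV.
2.3049 eV

Using Einstein's equation: KE_max = hc/λ - φ

For λ₁ = 237.8 nm:
KE₁ = hc/λ₁ - φ = 5.2138 - 3.66 = 1.5538 eV

For λ₂ = 164.9 nm:
KE₂ = hc/λ₂ - φ = 7.5188 - 3.66 = 3.8588 eV

Change in KE:
ΔKE = KE₂ - KE₁ = 3.8588 - 1.5538 = 2.3049 eV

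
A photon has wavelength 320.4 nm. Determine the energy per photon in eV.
3.8697 eV

Using E = hf = hc/λ:

E = hc/λ = (6.626×10⁻³⁴ J·s)(3×10⁸ m/s) / (320.4×10⁻⁹ m)
E = 3.8697 eV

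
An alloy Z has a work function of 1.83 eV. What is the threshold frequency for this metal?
4.4249e+14 Hz

The threshold frequency is when the photon energy equals the work function:
hf₀ = φ

Solving for f₀:
f₀ = φ/h = (1.83 eV × 1.602×10⁻¹⁹ J/eV) / (6.626×10⁻³⁴ J·s)
f₀ = 4.4249e+14 Hz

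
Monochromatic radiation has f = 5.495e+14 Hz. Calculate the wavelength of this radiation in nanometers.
545.57 nm

Using the wave equation: c = fλ

Solving for wavelength:
λ = c/f = (3×10⁸ m/s) / (5.495e+14 Hz)
λ = 545.57 nm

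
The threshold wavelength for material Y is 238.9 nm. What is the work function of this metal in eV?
5.19 eV

At the threshold wavelength, photon energy equals work function:
φ = hc/λ₀

Calculating:
φ = (6.626×10⁻³⁴ J·s)(3×10⁸ m/s) / (238.9×10⁻⁹ m)
φ = 5.19 eV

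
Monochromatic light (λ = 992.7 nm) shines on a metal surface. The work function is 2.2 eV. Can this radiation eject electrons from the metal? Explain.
No

For photoemission, the photon energy must exceed the work function.

Photon energy: E = hc/λ = 1.2490 eV
Work function: φ = 2.2 eV

Since E_photon (1.2490 eV) < φ (2.2 eV), photoemission will NOT occur.
The threshold wavelength is λ₀ = hc/φ = 563.6 nm.
Since 992.7 nm > 563.6 nm, the photons lack sufficient energy.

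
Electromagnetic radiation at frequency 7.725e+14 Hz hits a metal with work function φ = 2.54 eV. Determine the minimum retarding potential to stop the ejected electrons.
0.6548 V

The stopping potential V_s satisfies: eV_s = KE_max

First, find KE_max using Einstein's equation:
E_photon = hf = (6.626×10⁻³⁴ J·s)(7.725e+14 Hz) = 3.1948 eV
KE_max = E_photon - φ = 3.1948 - 2.54 = 0.6548 eV

Since eV_s = KE_max:
V_s = KE_max/e = 0.6548 V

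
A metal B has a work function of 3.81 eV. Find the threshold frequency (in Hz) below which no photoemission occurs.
9.2125e+14 Hz

The threshold frequency is when the photon energy equals the work function:
hf₀ = φ

Solving for f₀:
f₀ = φ/h = (3.81 eV × 1.602×10⁻¹⁹ J/eV) / (6.626×10⁻³⁴ J·s)
f₀ = 9.2125e+14 Hz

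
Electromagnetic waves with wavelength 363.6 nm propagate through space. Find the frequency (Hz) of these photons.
8.2451e+14 Hz

Using the wave equation: c = fλ

Solving for frequency:
f = c/λ = (3×10⁸ m/s) / (363.6×10⁻⁹ m)
f = 8.2451e+14 Hz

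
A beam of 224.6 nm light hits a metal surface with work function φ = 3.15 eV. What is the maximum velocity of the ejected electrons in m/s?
9.1310e+05 m/s

First, find the maximum kinetic energy:
E_photon = hc/λ = 5.5202 eV
KE_max = E_photon - φ = 5.5202 - 3.15 = 2.3702 eV

Convert to Joules: KE_max = 2.3702 × 1.602×10⁻¹⁹ J = 3.7975e-19 J

Then use KE = ½mv² to find velocity:
v = √(2·KE/m) = √(2 × 3.7975e-19 J / 9.109e-31 kg)
v = 9.1310e+05 m/s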